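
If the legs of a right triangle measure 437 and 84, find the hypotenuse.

c² = a² + b² = 437² + 84² = 190969 + 7056 = 198025
c = 445

445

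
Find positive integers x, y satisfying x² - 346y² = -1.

We need x² = 346y² - 1. Try successive y:
y = 1: x² = 346·1² - 1 = 345, not a perfect square
y = 2: x² = 346·2² - 1 = 1383, not a perfect square
y = 3: x² = 346·3² - 1 = 3113, not a perfect square
...
y = 5: x² = 346·5² - 1 = 8649 = 93² ✓
Check: 93² - 346·5² = 8649 - 8650 = -1 ✓

x = 93, y = 5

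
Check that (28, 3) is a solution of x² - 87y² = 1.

Compute x² = 28² = 784
Compute 87y² = 87·3² = 87·9 = 783
x² - 87y² = 784 - 783 = 1
Since this equals 1, (28, 3) is a solution.

Yes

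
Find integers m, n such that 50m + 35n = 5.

Step 1: Check solvability.
gcd(50, 35) = 5
Since 5 divides 5, solutions exist.

Step 2: Apply extended Euclidean algorithm to find gcd.
We find integers such that 50*x0 + 35*y0 = 5

Step 3: Scale the particular solution.
Multiply by 5/5 = 1:
m = -2, n = 3

Step 4: Verify.
50*(-2) + 35*(3) = 5 = 5 ✓

m = -2, n = 3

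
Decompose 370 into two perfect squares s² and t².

We need to find integers s, t > 0 such that s² + t² = 370.
Trying s = 3: t² = 370 - 3² = 370 - 9 = 361
t = 19
Check: 3² + 19² = 9 + 361 = 370 ✓

370 = 3² + 19²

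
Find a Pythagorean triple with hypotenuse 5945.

We need a² + b² = 5945² = 35343025.
Trying: 3055² + 5100² = 9333025 + 26010000 = 35343025 ✓

(3055, 5100, 5945)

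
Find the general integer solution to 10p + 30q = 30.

Step 1: Compute gcd(10, 30) = 10.
Since 10 divides 30, solutions exist.

Step 2: Find a particular solution using extended Euclidean algorithm.
We get p₀ = 3, q₀ = 0.
Check: 10*3 + 30*0 = 30 = 30 ✓

Step 3: Write the general solution.
p = 3 + (30/10)t = 3 + 3t
q = 0 - (10/10)t = 0 - 1t
for any integer t.

p = 3 + 3t, q = 0 - 1t for integer t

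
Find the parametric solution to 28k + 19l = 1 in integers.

Step 1: Compute gcd(28, 19) = 1.
Since 1 divides 1, solutions exist.

Step 2: Find a particular solution using extended Euclidean algorithm.
We get k₀ = -2, l₀ = 3.
Check: 28*-2 + 19*3 = 1 = 1 ✓

Step 3: Write the general solution.
k = -2 + (19/1)t = -2 + 19t
l = 3 - (28/1)t = 3 - 28t
for any integer t.

k = -2 + 19t, l = 3 - 28t for integer t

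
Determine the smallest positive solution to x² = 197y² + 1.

We seek the smallest positive integers (x, y) with x² - 197y² = 1, i.e., x² = 197y² + 1.
Try successive y values:
y = 1: x² = 197·1² + 1 = 198, not a perfect square
y = 2: x² = 197·2² + 1 = 789, not a perfect square
y = 3: x² = 197·3² + 1 = 1774, not a perfect square
... continuing the search (or via continued fractions) ...
y = 28: x² = 197·28² + 1 = 154449, x = 393 ✓

Verify: 393² - 197·28² = 154449 - 154448 = 1 ✓

x = 393, y = 28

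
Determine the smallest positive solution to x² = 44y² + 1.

We seek the smallest positive integers (x, y) with x² - 44y² = 1, i.e., x² = 44y² + 1.
Try successive y values:
y = 1: x² = 44·1² + 1 = 45, not a perfect square
y = 2: x² = 44·2² + 1 = 177, not a perfect square
y = 3: x² = 44·3² + 1 = 397, not a perfect square
... continuing the search (or via continued fractions) ...
y = 30: x² = 44·30² + 1 = 39601, x = 199 ✓

Verify: 199² - 44·30² = 39601 - 39600 = 1 ✓

x = 199, y = 30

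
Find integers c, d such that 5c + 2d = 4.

Step 1: Check solvability.
gcd(5, 2) = 1
Since 1 divides 4, solutions exist.

Step 2: Apply extended Euclidean algorithm to find gcd.
We find integers such that 5*x0 + 2*y0 = 1

Step 3: Scale the particular solution.
Multiply by 4/1 = 4:
c = 4, d = -8

Step 4: Verify.
5*(4) + 2*(-8) = 4 = 4 ✓

c = 4, d = -8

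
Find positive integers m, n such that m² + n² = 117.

Search for m with 117 - m² a perfect square.
m = 6: 117 - 6² = 117 - 36 = 81 = 9² ✓
So m = 6, n = 9.

m = 6, n = 9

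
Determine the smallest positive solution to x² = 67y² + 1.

We seek the smallest positive integers (x, y) with x² - 67y² = 1, i.e., x² = 67y² + 1.
Try successive y values:
y = 1: x² = 67·1² + 1 = 68, not a perfect square
y = 2: x² = 67·2² + 1 = 269, not a perfect square
y = 3: x² = 67·3² + 1 = 604, not a perfect square
... continuing the search (or via continued fractions) ...
y = 5967: x² = 67·5967² + 1 = 2385540964, x = 48842 ✓

Verify: 48842² - 67·5967² = 2385540964 - 2385540963 = 1 ✓

x = 48842, y = 5967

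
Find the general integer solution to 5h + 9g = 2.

Step 1: Compute gcd(5, 9) = 1.
Since 1 divides 2, solutions exist.

Step 2: Find a particular solution using extended Euclidean algorithm.
We get h₀ = 4, g₀ = -2.
Check: 5*4 + 9*-2 = 2 = 2 ✓

Step 3: Write the general solution.
h = 4 + (9/1)t = 4 + 9t
g = -2 - (5/1)t = -2 - 5t
for any integer t.

h = 4 + 9t, g = -2 - 5t for integer t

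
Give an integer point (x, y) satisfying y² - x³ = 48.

Try small integer x values and check whether x³ + 48 is a perfect square.
x = 1: x³ + 48 = 1³ + 48 = 1 + 48 = 49
Is 49 a perfect square? 7² = 49 ✓
So (x, y) = (1, 7) is a solution.

x = 1, y = 7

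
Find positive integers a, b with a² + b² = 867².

We need a² + b² = 867² = 751689.
Trying: 483² + 720² = 233289 + 518400 = 751689 ✓

(483, 720, 867)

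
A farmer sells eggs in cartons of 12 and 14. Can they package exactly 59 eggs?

We need non-negative a, b with 12a + 14b = 59.
gcd(12, 14) = 2, and 2 does not divide 59.
No integer solutions exist.

No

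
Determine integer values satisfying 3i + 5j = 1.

Step 1: Check solvability.
gcd(3, 5) = 1
Since 1 divides 1, solutions exist.

Step 2: Apply extended Euclidean algorithm to find gcd.
We find integers such that 3*x0 + 5*y0 = 1

Step 3: Scale the particular solution.
Multiply by 1/1 = 1:
i = 2, j = -1

Step 4: Verify.
3*(2) + 5*(-1) = 1 = 1 ✓

i = 2, j = -1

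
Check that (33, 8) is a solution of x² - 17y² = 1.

Compute x² = 33² = 1089
Compute 17y² = 17·8² = 17·64 = 1088
x² - 17y² = 1089 - 1088 = 1
Since this equals 1, (33, 8) is a solution.

Yes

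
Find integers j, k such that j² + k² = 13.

We need to find integers j, k > 0 such that j² + k² = 13.
Trying j = 2: k² = 13 - 2² = 13 - 4 = 9
k = 3
Check: 2² + 3² = 4 + 9 = 13 ✓

13 = 2² + 3²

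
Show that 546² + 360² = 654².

Compute a² + b² = 546² + 360² = 298116 + 129600 = 427716
Compute c² = 654² = 427716
Since 427716 = 427716, confirmed.

Yes, it is a Pythagorean triple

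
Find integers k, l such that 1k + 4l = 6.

Step 1: Check solvability.
gcd(1, 4) = 1
Since 1 divides 6, solutions exist.

Step 2: Apply extended Euclidean algorithm to find gcd.
We find integers such that 1*x0 + 4*y0 = 1

Step 3: Scale the particular solution.
Multiply by 6/1 = 6:
k = 6, l = 0

Step 4: Verify.
1*(6) + 4*(0) = 6 = 6 ✓

k = 6, l = 0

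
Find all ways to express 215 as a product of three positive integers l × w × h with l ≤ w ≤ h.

Iterate l from 1 to ⌊215^(1/3)⌋. For each l dividing 215, iterate w ≥ l with w dividing 215/l, and set h = 215/(l·w).
Triples found (2): (1×1×215), (1×5×43)

(1×1×215), (1×5×43)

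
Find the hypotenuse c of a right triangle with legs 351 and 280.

c² = a² + b² = 351² + 280² = 123201 + 78400 = 201601
c = sqrt(201601) = 449

449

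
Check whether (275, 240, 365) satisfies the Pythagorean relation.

Compute a² + b²:
275² + 240² = 75625 + 57600 = 133225
Compute c²:
365² = 133225
Since 133225 = 133225, it is a Pythagorean triple.

Yes, it is a Pythagorean triple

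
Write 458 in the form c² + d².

We need to find integers c, d > 0 such that c² + d² = 458.
Trying c = 13: d² = 458 - 13² = 458 - 169 = 289
d = 17
Check: 13² + 17² = 169 + 289 = 458 ✓

458 = 13² + 17²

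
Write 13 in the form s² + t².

We need to find integers s, t > 0 such that s² + t² = 13.
Trying s = 2: t² = 13 - 2² = 13 - 4 = 9
t = 3
Check: 2² + 3² = 4 + 9 = 13 ✓

13 = 2² + 3²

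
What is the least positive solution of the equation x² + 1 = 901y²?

We need x² = 901y² - 1. Try successive y:
y = 1: x² = 901·1² - 1 = 900 = 30² ✓
Check: 30² - 901·1² = 900 - 901 = -1 ✓

x = 30, y = 1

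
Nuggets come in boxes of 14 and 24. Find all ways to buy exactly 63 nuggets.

We need non-negative integers (x, y) with 14x + 24y = 63.
For each x in 0..4, check if 63 - 14x is a non-negative multiple of 24.
No x yields an integer y ≥ 0.

No solution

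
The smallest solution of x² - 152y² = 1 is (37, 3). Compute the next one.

Solutions to x² - Dy² = 1 are generated by powers of (x₀ + y₀√D).
The next solution satisfies x₁ + y₁√152 = (x₀ + y₀√152)², giving:
x₁ = x₀² + 152y₀² = 37² + 152·3² = 1369 + 1368 = 2737
y₁ = 2x₀y₀ = 2·37·3 = 222

Verify: 2737² - 152·222² = 7491169 - 7491168 = 1 ✓

x = 2737, y = 222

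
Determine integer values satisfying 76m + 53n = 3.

Step 1: Check solvability.
gcd(76, 53) = 1
Since 1 divides 3, solutions exist.

Step 2: Apply extended Euclidean algorithm to find gcd.
We find integers such that 76*x0 + 53*y0 = 1

Step 3: Scale the particular solution.
Multiply by 3/1 = 3:
m = -69, n = 99

Step 4: Verify.
76*(-69) + 53*(99) = 3 = 3 ✓

m = -69, n = 99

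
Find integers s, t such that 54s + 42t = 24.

Step 1: Check solvability.
gcd(54, 42) = 6
Since 6 divides 24, solutions exist.

Step 2: Apply extended Euclidean algorithm to find gcd.
We find integers such that 54*x0 + 42*y0 = 6

Step 3: Scale the particular solution.
Multiply by 24/6 = 4:
s = -12, t = 16

Step 4: Verify.
54*(-12) + 42*(16) = 24 = 24 ✓

s = -12, t = 16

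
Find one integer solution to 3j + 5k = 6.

Step 1: Check solvability.
gcd(3, 5) = 1
Since 1 divides 6, solutions exist.

Step 2: Apply extended Euclidean algorithm to find gcd.
We find integers such that 3*x0 + 5*y0 = 1

Step 3: Scale the particular solution.
Multiply by 6/1 = 6:
j = 12, k = -6

Step 4: Verify.
3*(12) + 5*(-6) = 6 = 6 ✓

j = 12, k = -6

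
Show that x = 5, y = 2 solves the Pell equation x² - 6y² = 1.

Compute x² = 5² = 25
Compute 6y² = 6·2² = 6·4 = 24
x² - 6y² = 25 - 24 = 1
Since this equals 1, (5, 2) is a solution.

Yes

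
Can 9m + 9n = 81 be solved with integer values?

Step 1: Compute gcd(9, 9).
gcd(9, 9) = 9

Step 2: Check divisibility.
Does 9 divide 81? 81 = 9 x 9, so yes.

By the theorem on linear Diophantine equations, 9m + 9n = 81 has integer solutions if and only if gcd(9, 9) divides 81. Since 9 | 81, solutions exist.

Yes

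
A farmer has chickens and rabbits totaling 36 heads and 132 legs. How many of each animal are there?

Let c = chickens, r = rabbits.
Heads: c + r = 36
Legs: 2c + 4r = 132
From the first equation, c = 36 - r. Substitute:
2(36 - r) + 4r = 132
72 + 2r = 132
r = (132 - 72)/2 = 30
c = 36 - 30 = 6

Chickens: 6, Rabbits: 30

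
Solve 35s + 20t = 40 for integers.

Step 1: Check solvability.
gcd(35, 20) = 5
Since 5 divides 40, solutions exist.

Step 2: Apply extended Euclidean algorithm to find gcd.
We find integers such that 35*x0 + 20*y0 = 5

Step 3: Scale the particular solution.
Multiply by 40/5 = 8:
s = -8, t = 16

Step 4: Verify.
35*(-8) + 20*(16) = 40 = 40 ✓

s = -8, t = 16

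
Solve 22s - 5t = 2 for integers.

Step 1: Check solvability.
gcd(22, 5) = 1
Since 1 divides 2, solutions exist.

Step 2: Apply extended Euclidean algorithm to find gcd.
We find integers such that 22*x0 + 5*y0 = 1

Step 3: Scale the particular solution.
Multiply by 2/1 = 2:
s = -4, t = -18

Step 4: Verify.
22*(-4) - 5*(-18) = 2 = 2 ✓

s = -4, t = -18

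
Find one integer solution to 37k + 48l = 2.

Step 1: Check solvability.
gcd(37, 48) = 1
Since 1 divides 2, solutions exist.

Step 2: Apply extended Euclidean algorithm to find gcd.
We find integers such that 37*x0 + 48*y0 = 1

Step 3: Scale the particular solution.
Multiply by 2/1 = 2:
k = 26, l = -20

Step 4: Verify.
37*(26) + 48*(-20) = 2 = 2 ✓

k = 26, l = -20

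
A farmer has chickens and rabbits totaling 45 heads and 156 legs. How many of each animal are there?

Let c = chickens, r = rabbits.
Heads: c + r = 45
Legs: 2c + 4r = 156
From the first equation, c = 45 - r. Substitute:
2(45 - r) + 4r = 156
90 + 2r = 156
r = (156 - 90)/2 = 33
c = 45 - 33 = 12

Chickens: 12, Rabbits: 33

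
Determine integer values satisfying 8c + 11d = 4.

Step 1: Check solvability.
gcd(8, 11) = 1
Since 1 divides 4, solutions exist.

Step 2: Apply extended Euclidean algorithm to find gcd.
We find integers such that 8*x0 + 11*y0 = 1

Step 3: Scale the particular solution.
Multiply by 4/1 = 4:
c = -16, d = 12

Step 4: Verify.
8*(-16) + 11*(12) = 4 = 4 ✓

c = -16, d = 12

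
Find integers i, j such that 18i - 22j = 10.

Step 1: Check solvability.
gcd(18, 22) = 2
Since 2 divides 10, solutions exist.

Step 2: Apply extended Euclidean algorithm to find gcd.
We find integers such that 18*x0 + 22*y0 = 2

Step 3: Scale the particular solution.
Multiply by 10/2 = 5:
i = 25, j = 20

Step 4: Verify.
18*(25) - 22*(20) = 10 = 10 ✓

i = 25, j = 20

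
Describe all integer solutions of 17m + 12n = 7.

Step 1: Compute gcd(17, 12) = 1.
Since 1 divides 7, solutions exist.

Step 2: Find a particular solution using extended Euclidean algorithm.
We get m₀ = 35, n₀ = -49.
Check: 17*35 + 12*-49 = 7 = 7 ✓

Step 3: Write the general solution.
m = 35 + (12/1)t = 35 + 12t
n = -49 - (17/1)t = -49 - 17t
for any integer t.

m = 35 + 12t, n = -49 - 17t for integer t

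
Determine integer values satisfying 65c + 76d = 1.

Step 1: Check solvability.
gcd(65, 76) = 1
Since 1 divides 1, solutions exist.

Step 2: Apply extended Euclidean algorithm to find gcd.
We find integers such that 65*x0 + 76*y0 = 1

Step 3: Scale the particular solution.
Multiply by 1/1 = 1:
c = -7, d = 6

Step 4: Verify.
65*(-7) + 76*(6) = 1 = 1 ✓

c = -7, d = 6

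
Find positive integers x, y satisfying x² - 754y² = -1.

We need x² = 754y² - 1. Try successive y:
y = 1: x² = 754·1² - 1 = 753, not a perfect square
y = 2: x² = 754·2² - 1 = 3015, not a perfect square
y = 3: x² = 754·3² - 1 = 6785, not a perfect square
...
y = 745: x² = 754·745² - 1 = 418488849 = 20457² ✓
Check: 20457² - 754·745² = 418488849 - 418488850 = -1 ✓

x = 20457, y = 745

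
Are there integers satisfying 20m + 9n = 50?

Step 1: Compute gcd(20, 9).
gcd(20, 9) = 1

Step 2: Check divisibility.
Does 1 divide 50? 50 = 1 x 50, so yes.

By the theorem on linear Diophantine equations, 20m + 9n = 50 has integer solutions if and only if gcd(20, 9) divides 50. Since 1 | 50, solutions exist.

Yes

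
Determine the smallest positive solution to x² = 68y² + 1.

We seek the smallest positive integers (x, y) with x² - 68y² = 1, i.e., x² = 68y² + 1.
Try successive y values:
y = 1: x² = 68·1² + 1 = 69, not a perfect square
y = 2: x² = 68·2² + 1 = 273, not a perfect square
y = 3: x² = 68·3² + 1 = 613, not a perfect square
... continuing the search (or via continued fractions) ...
y = 4: x² = 68·4² + 1 = 1089, x = 33 ✓

Verify: 33² - 68·4² = 1089 - 1088 = 1 ✓

x = 33, y = 4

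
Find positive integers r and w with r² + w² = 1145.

We need to find integers r, w > 0 such that r² + w² = 1145.
Trying r = 11: w² = 1145 - 11² = 1145 - 121 = 1024
w = 32
Check: 11² + 32² = 121 + 1024 = 1145 ✓

1145 = 11² + 32²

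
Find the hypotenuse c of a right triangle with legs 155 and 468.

c² = a² + b² = 155² + 468² = 24025 + 219024 = 243049
c = 493

493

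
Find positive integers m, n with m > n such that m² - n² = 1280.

Factor: m² - n² = (m+n)(m-n) = 1280.
We need two factors of 1280 with the same parity.
Use m+n = 640 and m-n = 2 (product 640·2 = 1280).
Adding: 2m = 642, so m = 321.
Subtracting: 2n = 638, so n = 319.
Check: 321² - 319² = 103041 - 101761 = 1280 ✓

m = 321, n = 319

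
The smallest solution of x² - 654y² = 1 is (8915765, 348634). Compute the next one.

Solutions to x² - Dy² = 1 are generated by powers of (x₀ + y₀√D).
The next solution satisfies x₁ + y₁√654 = (x₀ + y₀√654)², giving:
x₁ = x₀² + 654y₀² = 8915765² + 654·348634² = 79490865535225 + 79490865535224 = 158981731070449
y₁ = 2x₀y₀ = 2·8915765·348634 = 6216677630020

Verify: 158981731070449² - 654·6216677630020² = 25275190814156568939401061601 - 25275190814156568939401061600 = 1 ✓

x = 158981731070449, y = 6216677630020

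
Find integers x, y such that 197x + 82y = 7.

Step 1: Check solvability.
gcd(197, 82) = 1
Since 1 divides 7, solutions exist.

Step 2: Apply extended Euclidean algorithm to find gcd.
We find integers such that 197*x0 + 82*y0 = 1

Step 3: Scale the particular solution.
Multiply by 7/1 = 7:
x = 35, y = -84

Step 4: Verify.
197*(35) + 82*(-84) = 7 = 7 ✓

x = 35, y = -84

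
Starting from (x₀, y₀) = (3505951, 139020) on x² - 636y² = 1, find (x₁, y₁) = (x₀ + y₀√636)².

Solutions to x² - Dy² = 1 are generated by powers of (x₀ + y₀√D).
The next solution satisfies x₁ + y₁√636 = (x₀ + y₀√636)², giving:
x₁ = x₀² + 636y₀² = 3505951² + 636·139020² = 12291692414401 + 12291692414400 = 24583384828801
y₁ = 2x₀y₀ = 2·3505951·139020 = 974794616040

Verify: 24583384828801² - 636·974794616040² = 604342809640923172079097601 - 604342809640923172079097600 = 1 ✓

x = 24583384828801, y = 974794616040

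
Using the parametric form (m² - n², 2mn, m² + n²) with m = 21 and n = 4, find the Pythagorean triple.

a = m² - n² = 441 - 16 = 425
b = 2mn = 2·21·4 = 168
c = m² + n² = 441 + 16 = 457
Verify: 425² + 168² = 180625 + 28224 = 208849 = 457² ✓

(425, 168, 457)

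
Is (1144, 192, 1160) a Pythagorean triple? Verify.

Compute a² + b² = 1144² + 192² = 1308736 + 36864 = 1345600
Compute c² = 1160² = 1345600
Since 1345600 = 1345600, confirmed.

Yes, it is a Pythagorean triple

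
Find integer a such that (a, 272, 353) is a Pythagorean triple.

a² = c² - b² = 353² - 272² = 124609 - 73984 = 50625
a = sqrt(50625) = 225

225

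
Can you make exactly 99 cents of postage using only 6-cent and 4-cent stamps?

We need non-negative x, y with 6x + 4y = 99.
gcd(6, 4) = 2, and 2 does not divide 99.
No integer solutions exist, so certainly no non-negative ones.

No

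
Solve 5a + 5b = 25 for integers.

Step 1: Check solvability.
gcd(5, 5) = 5
Since 5 divides 25, solutions exist.

Step 2: Apply extended Euclidean algorithm to find gcd.
We find integers such that 5*x0 + 5*y0 = 5

Step 3: Scale the particular solution.
Multiply by 25/5 = 5:
a = 0, b = 5

Step 4: Verify.
5*(0) + 5*(5) = 25 = 25 ✓

a = 0, b = 5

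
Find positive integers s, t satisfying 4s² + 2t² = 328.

Try small values of s and check whether (328 - 4s²)/2 is a perfect square.
s = 8: 4·8² = 256, so 2t² = 328 - 256 = 72, giving t² = 36, t = 6.
Check: 4·8² + 2·6² = 256 + 72 = 328 ✓

s = 8, t = 6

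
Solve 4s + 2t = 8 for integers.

Step 1: Check solvability.
gcd(4, 2) = 2
Since 2 divides 8, solutions exist.

Step 2: Apply extended Euclidean algorithm to find gcd.
We find integers such that 4*x0 + 2*y0 = 2

Step 3: Scale the particular solution.
Multiply by 8/2 = 4:
s = 0, t = 4

Step 4: Verify.
4*(0) + 2*(4) = 8 = 8 ✓

s = 0, t = 4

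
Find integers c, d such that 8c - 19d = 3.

Step 1: Check solvability.
gcd(8, 19) = 1
Since 1 divides 3, solutions exist.

Step 2: Apply extended Euclidean algorithm to find gcd.
We find integers such that 8*x0 + 19*y0 = 1

Step 3: Scale the particular solution.
Multiply by 3/1 = 3:
c = -21, d = -9

Step 4: Verify.
8*(-21) - 19*(-9) = 3 = 3 ✓

c = -21, d = -9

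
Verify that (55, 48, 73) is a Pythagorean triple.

Compute a² + b² = 55² + 48² = 3025 + 2304 = 5329
Compute c² = 73² = 5329
Since 5329 = 5329, confirmed.

Yes, it is a Pythagorean triple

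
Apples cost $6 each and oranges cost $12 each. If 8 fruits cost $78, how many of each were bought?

Let a = apples, o = oranges.
a + o = 8
6a + 12o = 78
Substitute o = 8 - a:
6a + 12(8 - a) = 78
(6 - 12)a = 78 - 96
-6a = -18
a = 3, o = 8 - 3 = 5

Apples: 3, Oranges: 5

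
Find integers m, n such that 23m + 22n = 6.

Step 1: Check solvability.
gcd(23, 22) = 1
Since 1 divides 6, solutions exist.

Step 2: Apply extended Euclidean algorithm to find gcd.
We find integers such that 23*x0 + 22*y0 = 1

Step 3: Scale the particular solution.
Multiply by 6/1 = 6:
m = 6, n = -6

Step 4: Verify.
23*(6) + 22*(-6) = 6 = 6 ✓

m = 6, n = -6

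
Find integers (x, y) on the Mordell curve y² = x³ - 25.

Try small integer x values and check whether x³ - 25 is a perfect square.
x = 5: x³ - 25 = 5³ - 25 = 125 - 25 = 100
Is 100 a perfect square? 10² = 100 ✓
So (x, y) = (5, -10) is a solution.

x = 5, y = -10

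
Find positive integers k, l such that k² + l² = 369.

Search for k with 369 - k² a perfect square.
k = 12: 369 - 12² = 369 - 144 = 225 = 15² ✓
So k = 12, l = 15.

k = 12, l = 15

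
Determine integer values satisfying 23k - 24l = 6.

Step 1: Check solvability.
gcd(23, 24) = 1
Since 1 divides 6, solutions exist.

Step 2: Apply extended Euclidean algorithm to find gcd.
We find integers such that 23*x0 + 24*y0 = 1

Step 3: Scale the particular solution.
Multiply by 6/1 = 6:
k = -6, l = -6

Step 4: Verify.
23*(-6) - 24*(-6) = 6 = 6 ✓

k = -6, l = -6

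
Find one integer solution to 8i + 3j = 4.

Step 1: Check solvability.
gcd(8, 3) = 1
Since 1 divides 4, solutions exist.

Step 2: Apply extended Euclidean algorithm to find gcd.
We find integers such that 8*x0 + 3*y0 = 1

Step 3: Scale the particular solution.
Multiply by 4/1 = 4:
i = -4, j = 12

Step 4: Verify.
8*(-4) + 3*(12) = 4 = 4 ✓

i = -4, j = 12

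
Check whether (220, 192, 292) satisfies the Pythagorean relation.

Compute a² + b²:
220² + 192² = 48400 + 36864 = 85264
Compute c²:
292² = 85264
Since 85264 = 85264, it is a Pythagorean triple.

Yes, it is a Pythagorean triple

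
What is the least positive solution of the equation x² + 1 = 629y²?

We need x² = 629y² - 1. Try successive y:
y = 1: x² = 629·1² - 1 = 628, not a perfect square
y = 2: x² = 629·2² - 1 = 2515, not a perfect square
y = 3: x² = 629·3² - 1 = 5660, not a perfect square
...
y = 313: x² = 629·313² - 1 = 61622500 = 7850² ✓
Check: 7850² - 629·313² = 61622500 - 61622501 = -1 ✓

x = 7850, y = 313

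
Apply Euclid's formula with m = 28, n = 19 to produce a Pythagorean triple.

a = m² - n² = 28² - 19² = 784 - 361 = 423
b = 2mn = 2·28·19 = 1064
c = m² + n² = 784 + 361 = 1145
Verify: 423² + 1064² = 178929 + 1132096 = 1311025 = 1145² ✓

(423, 1064, 1145)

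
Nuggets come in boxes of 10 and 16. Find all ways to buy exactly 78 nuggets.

We need non-negative integers (x, y) with 10x + 16y = 78.
For each x in 0..7, check if 78 - 10x is a non-negative multiple of 16.
x = 3: 16y = 48, y = 3 ✓

(3 boxes of 10, 3 boxes of 16)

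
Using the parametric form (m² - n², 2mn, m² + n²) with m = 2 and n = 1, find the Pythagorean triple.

a = m² - n² = 2² - 1² = 4 - 1 = 3
b = 2mn = 2·2·1 = 4
c = m² + n² = 4 + 1 = 5
Verify: 3² + 4² = 9 + 16 = 25 = 5² ✓

(3, 4, 5)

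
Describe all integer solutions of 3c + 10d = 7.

Step 1: Compute gcd(3, 10) = 1.
Since 1 divides 7, solutions exist.

Step 2: Find a particular solution using extended Euclidean algorithm.
We get c₀ = -21, d₀ = 7.
Check: 3*-21 + 10*7 = 7 = 7 ✓

Step 3: Write the general solution.
c = -21 + (10/1)t = -21 + 10t
d = 7 - (3/1)t = 7 - 3t
for any integer t.

c = -21 + 10t, d = 7 - 3t for integer t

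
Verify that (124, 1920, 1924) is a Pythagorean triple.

Compute a² + b²:
124² + 1920² = 15376 + 3686400 = 3701776
Compute c²:
1924² = 3701776
Since 3701776 = 3701776, it is a Pythagorean triple.

Yes, it is a Pythagorean triple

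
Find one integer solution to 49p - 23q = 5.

Step 1: Check solvability.
gcd(49, 23) = 1
Since 1 divides 5, solutions exist.

Step 2: Apply extended Euclidean algorithm to find gcd.
We find integers such that 49*x0 + 23*y0 = 1

Step 3: Scale the particular solution.
Multiply by 5/1 = 5:
p = 40, q = 85

Step 4: Verify.
49*(40) - 23*(85) = 5 = 5 ✓

p = 40, q = 85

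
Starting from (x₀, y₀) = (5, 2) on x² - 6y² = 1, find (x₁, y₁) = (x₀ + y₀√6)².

Solutions to x² - Dy² = 1 are generated by powers of (x₀ + y₀√D).
The next solution satisfies x₁ + y₁√6 = (x₀ + y₀√6)², giving:
x₁ = x₀² + 6y₀² = 5² + 6·2² = 25 + 24 = 49
y₁ = 2x₀y₀ = 2·5·2 = 20

Verify: 49² - 6·20² = 2401 - 2400 = 1 ✓

x = 49, y = 20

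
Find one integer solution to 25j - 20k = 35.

Step 1: Check solvability.
gcd(25, 20) = 5
Since 5 divides 35, solutions exist.

Step 2: Apply extended Euclidean algorithm to find gcd.
We find integers such that 25*x0 + 20*y0 = 5

Step 3: Scale the particular solution.
Multiply by 35/5 = 7:
j = 7, k = 7

Step 4: Verify.
25*(7) - 20*(7) = 35 = 35 ✓

j = 7, k = 7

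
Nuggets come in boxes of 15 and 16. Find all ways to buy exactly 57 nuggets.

We need non-negative integers (x, y) with 15x + 16y = 57.
For each x in 0..3, check if 57 - 15x is a non-negative multiple of 16.
No x yields an integer y ≥ 0.

No solution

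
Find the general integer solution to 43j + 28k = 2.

Step 1: Compute gcd(43, 28) = 1.
Since 1 divides 2, solutions exist.

Step 2: Find a particular solution using extended Euclidean algorithm.
We get j₀ = -26, k₀ = 40.
Check: 43*-26 + 28*40 = 2 = 2 ✓

Step 3: Write the general solution.
j = -26 + (28/1)t = -26 + 28t
k = 40 - (43/1)t = 40 - 43t
for any integer t.

j = -26 + 28t, k = 40 - 43t for integer t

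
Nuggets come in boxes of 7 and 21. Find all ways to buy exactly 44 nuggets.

We need non-negative integers (x, y) with 7x + 21y = 44.
For each x in 0..6, check if 44 - 7x is a non-negative multiple of 21.
No x yields an integer y ≥ 0.

No solution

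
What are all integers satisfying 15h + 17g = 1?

Step 1: Compute gcd(15, 17) = 1.
Since 1 divides 1, solutions exist.

Step 2: Find a particular solution using extended Euclidean algorithm.
We get h₀ = 8, g₀ = -7.
Check: 15*8 + 17*-7 = 1 = 1 ✓

Step 3: Write the general solution.
h = 8 + (17/1)t = 8 + 17t
g = -7 - (15/1)t = -7 - 15t
for any integer t.

h = 8 + 17t, g = -7 - 15t for integer t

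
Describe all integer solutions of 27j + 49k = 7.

Step 1: Compute gcd(27, 49) = 1.
Since 1 divides 7, solutions exist.

Step 2: Find a particular solution using extended Euclidean algorithm.
We get j₀ = 140, k₀ = -77.
Check: 27*140 + 49*-77 = 7 = 7 ✓

Step 3: Write the general solution.
j = 140 + (49/1)t = 140 + 49t
k = -77 - (27/1)t = -77 - 27t
for any integer t.

j = 140 + 49t, k = -77 - 27t for integer t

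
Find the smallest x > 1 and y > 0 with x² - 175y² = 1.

We seek the smallest positive integers (x, y) with x² - 175y² = 1, i.e., x² = 175y² + 1.
Try successive y values:
y = 1: x² = 175·1² + 1 = 176, not a perfect square
y = 2: x² = 175·2² + 1 = 701, not a perfect square
y = 3: x² = 175·3² + 1 = 1576, not a perfect square
... continuing the search (or via continued fractions) ...
y = 153: x² = 175·153² + 1 = 4096576, x = 2024 ✓

Verify: 2024² - 175·153² = 4096576 - 4096575 = 1 ✓

x = 2024, y = 153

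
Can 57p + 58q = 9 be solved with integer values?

Step 1: Compute gcd(57, 58).
gcd(57, 58) = 1

Step 2: Check divisibility.
Does 1 divide 9? 9 = 1 x 9, so yes.

By the theorem on linear Diophantine equations, 57p + 58q = 9 has integer solutions if and only if gcd(57, 58) divides 9. Since 1 | 9, solutions exist.

Yes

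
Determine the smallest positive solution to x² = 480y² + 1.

We seek the smallest positive integers (x, y) with x² - 480y² = 1, i.e., x² = 480y² + 1.
Try successive y values:
y = 1: x² = 480·1² + 1 = 481, not a perfect square
y = 2: x² = 480·2² + 1 = 1921, not a perfect square
y = 3: x² = 480·3² + 1 = 4321, not a perfect square
... continuing the search (or via continued fractions) ...
y = 11: x² = 480·11² + 1 = 58081, x = 241 ✓

Verify: 241² - 480·11² = 58081 - 58080 = 1 ✓

x = 241, y = 11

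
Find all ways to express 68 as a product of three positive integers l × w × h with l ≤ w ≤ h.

Iterate l from 1 to ⌊68^(1/3)⌋. For each l dividing 68, iterate w ≥ l with w dividing 68/l, and set h = 68/(l·w).
Triples found (4): (1×1×68), (1×2×34), (1×4×17), (2×2×17)

(1×1×68), (1×2×34), (1×4×17), (2×2×17)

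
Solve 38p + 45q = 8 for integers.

Step 1: Check solvability.
gcd(38, 45) = 1
Since 1 divides 8, solutions exist.

Step 2: Apply extended Euclidean algorithm to find gcd.
We find integers such that 38*x0 + 45*y0 = 1

Step 3: Scale the particular solution.
Multiply by 8/1 = 8:
p = -104, q = 88

Step 4: Verify.
38*(-104) + 45*(88) = 8 = 8 ✓

p = -104, q = 88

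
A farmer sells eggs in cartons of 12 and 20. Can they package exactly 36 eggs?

We need non-negative a, b with 12a + 20b = 36.
gcd(12, 20) = 4 divides 36.
Try a = 3: 20b = 36 - 36 = 0, so b = 0.
One way: 3 cartons of 12 and 0 cartons of 20.

Yes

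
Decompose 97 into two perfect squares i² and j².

We need to find integers i, j > 0 such that i² + j² = 97.
Trying i = 4: j² = 97 - 4² = 97 - 16 = 81
j = 9
Check: 4² + 9² = 16 + 81 = 97 ✓

97 = 4² + 9²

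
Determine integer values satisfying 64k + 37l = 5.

Step 1: Check solvability.
gcd(64, 37) = 1
Since 1 divides 5, solutions exist.

Step 2: Apply extended Euclidean algorithm to find gcd.
We find integers such that 64*x0 + 37*y0 = 1

Step 3: Scale the particular solution.
Multiply by 5/1 = 5:
k = 55, l = -95

Step 4: Verify.
64*(55) + 37*(-95) = 5 = 5 ✓

k = 55, l = -95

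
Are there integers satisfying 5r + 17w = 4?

Step 1: Compute gcd(5, 17).
gcd(5, 17) = 1

Step 2: Check divisibility.
Does 1 divide 4? 4 = 1 x 4, so yes.

By the theorem on linear Diophantine equations, 5r + 17w = 4 has integer solutions if and only if gcd(5, 17) divides 4. Since 1 | 4, solutions exist.

Yes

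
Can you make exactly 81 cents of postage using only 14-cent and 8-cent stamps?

We need non-negative x, y with 14x + 8y = 81.
gcd(14, 8) = 2, and 2 does not divide 81.
No integer solutions exist, so certainly no non-negative ones.

No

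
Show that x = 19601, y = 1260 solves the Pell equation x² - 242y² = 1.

Compute x² = 19601² = 384199201
Compute 242y² = 242·1260² = 242·1587600 = 384199200
x² - 242y² = 384199201 - 384199200 = 1
Since this equals 1, (19601, 1260) is a solution.

Yes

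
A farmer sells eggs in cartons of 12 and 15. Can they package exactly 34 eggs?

We need non-negative a, b with 12a + 15b = 34.
gcd(12, 15) = 3, and 3 does not divide 34.
No integer solutions exist.

No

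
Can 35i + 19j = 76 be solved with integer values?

Step 1: Compute gcd(35, 19).
gcd(35, 19) = 1

Step 2: Check divisibility.
Does 1 divide 76? 76 = 1 x 76, so yes.

By the theorem on linear Diophantine equations, 35i + 19j = 76 has integer solutions if and only if gcd(35, 19) divides 76. Since 1 | 76, solutions exist.

Yes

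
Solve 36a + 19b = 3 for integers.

Step 1: Check solvability.
gcd(36, 19) = 1
Since 1 divides 3, solutions exist.

Step 2: Apply extended Euclidean algorithm to find gcd.
We find integers such that 36*x0 + 19*y0 = 1

Step 3: Scale the particular solution.
Multiply by 3/1 = 3:
a = 27, b = -51

Step 4: Verify.
36*(27) + 19*(-51) = 3 = 3 ✓

a = 27, b = -51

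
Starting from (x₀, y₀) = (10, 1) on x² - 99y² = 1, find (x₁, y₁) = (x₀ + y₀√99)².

Solutions to x² - Dy² = 1 are generated by powers of (x₀ + y₀√D).
The next solution satisfies x₁ + y₁√99 = (x₀ + y₀√99)², giving:
x₁ = x₀² + 99y₀² = 10² + 99·1² = 100 + 99 = 199
y₁ = 2x₀y₀ = 2·10·1 = 20

Verify: 199² - 99·20² = 39601 - 39600 = 1 ✓

x = 199, y = 20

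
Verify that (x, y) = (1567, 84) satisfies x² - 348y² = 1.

Compute x² = 1567² = 2455489
Compute 348y² = 348·84² = 348·7056 = 2455488
x² - 348y² = 2455489 - 2455488 = 1
Since this equals 1, (1567, 84) is a solution.

Yes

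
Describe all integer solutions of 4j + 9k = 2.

Step 1: Compute gcd(4, 9) = 1.
Since 1 divides 2, solutions exist.

Step 2: Find a particular solution using extended Euclidean algorithm.
We get j₀ = -4, k₀ = 2.
Check: 4*-4 + 9*2 = 2 = 2 ✓

Step 3: Write the general solution.
j = -4 + (9/1)t = -4 + 9t
k = 2 - (4/1)t = 2 - 4t
for any integer t.

j = -4 + 9t, k = 2 - 4t for integer t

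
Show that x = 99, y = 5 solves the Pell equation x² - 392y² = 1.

Compute x² = 99² = 9801
Compute 392y² = 392·5² = 392·25 = 9800
x² - 392y² = 9801 - 9800 = 1
Since this equals 1, (99, 5) is a solution.

Yes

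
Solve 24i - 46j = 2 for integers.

Step 1: Check solvability.
gcd(24, 46) = 2
Since 2 divides 2, solutions exist.

Step 2: Apply extended Euclidean algorithm to find gcd.
We find integers such that 24*x0 + 46*y0 = 2

Step 3: Scale the particular solution.
Multiply by 2/2 = 1:
i = 2, j = 1

Step 4: Verify.
24*(2) - 46*(1) = 2 = 2 ✓

i = 2, j = 1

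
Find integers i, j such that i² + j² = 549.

We need to find integers i, j > 0 such that i² + j² = 549.
Trying i = 15: j² = 549 - 15² = 549 - 225 = 324
j = 18
Check: 15² + 18² = 225 + 324 = 549 ✓

549 = 15² + 18²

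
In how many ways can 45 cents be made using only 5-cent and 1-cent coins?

We need non-negative integers (x, y) with 5x + 1y = 45.
For each x from 0 to 9, check if (45 - 5x) is a non-negative multiple of 1.
Solutions (x, y): (0,45), (1,40), (2,35), (3,30), ...
Count: 10

10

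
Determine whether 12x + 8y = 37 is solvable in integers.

Step 1: Compute gcd(12, 8).
gcd(12, 8) = 4

Step 2: Check divisibility.
Does 4 divide 37? 37 = 4 x 9 + 1, so no.

By the theorem on linear Diophantine equations, 12x + 8y = 37 has integer solutions if and only if gcd(12, 8) divides 37. Since 4 does not divide 37, no solutions exist.

No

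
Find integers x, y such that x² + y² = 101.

We need to find integers x, y > 0 such that x² + y² = 101.
Trying x = 1: y² = 101 - 1² = 101 - 1 = 100
y = 10
Check: 1² + 10² = 1 + 100 = 101 ✓

101 = 1² + 10²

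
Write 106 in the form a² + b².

We need to find integers a, b > 0 such that a² + b² = 106.
Trying a = 5: b² = 106 - 5² = 106 - 25 = 81
b = 9
Check: 5² + 9² = 25 + 81 = 106 ✓

106 = 5² + 9²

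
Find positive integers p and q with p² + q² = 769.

We need to find integers p, q > 0 such that p² + q² = 769.
Trying p = 12: q² = 769 - 12² = 769 - 144 = 625
q = 25
Check: 12² + 25² = 144 + 625 = 769 ✓

769 = 12² + 25²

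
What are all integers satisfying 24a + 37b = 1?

Step 1: Compute gcd(24, 37) = 1.
Since 1 divides 1, solutions exist.

Step 2: Find a particular solution using extended Euclidean algorithm.
We get a₀ = 17, b₀ = -11.
Check: 24*17 + 37*-11 = 1 = 1 ✓

Step 3: Write the general solution.
a = 17 + (37/1)t = 17 + 37t
b = -11 - (24/1)t = -11 - 24t
for any integer t.

a = 17 + 37t, b = -11 - 24t for integer t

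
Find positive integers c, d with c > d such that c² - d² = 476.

Factor: c² - d² = (c+d)(c-d) = 476.
We need two factors of 476 with the same parity.
Use c+d = 238 and c-d = 2 (product 238·2 = 476).
Adding: 2c = 240, so c = 120.
Subtracting: 2d = 236, so d = 118.
Check: 120² - 118² = 14400 - 13924 = 476 ✓

c = 120, d = 118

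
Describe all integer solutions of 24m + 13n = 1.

Step 1: Compute gcd(24, 13) = 1.
Since 1 divides 1, solutions exist.

Step 2: Find a particular solution using extended Euclidean algorithm.
We get m₀ = 6, n₀ = -11.
Check: 24*6 + 13*-11 = 1 = 1 ✓

Step 3: Write the general solution.
m = 6 + (13/1)t = 6 + 13t
n = -11 - (24/1)t = -11 - 24t
for any integer t.

m = 6 + 13t, n = -11 - 24t for integer t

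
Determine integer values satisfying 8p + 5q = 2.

Step 1: Check solvability.
gcd(8, 5) = 1
Since 1 divides 2, solutions exist.

Step 2: Apply extended Euclidean algorithm to find gcd.
We find integers such that 8*x0 + 5*y0 = 1

Step 3: Scale the particular solution.
Multiply by 2/1 = 2:
p = 4, q = -6

Step 4: Verify.
8*(4) + 5*(-6) = 2 = 2 ✓

p = 4, q = -6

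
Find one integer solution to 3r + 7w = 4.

Step 1: Check solvability.
gcd(3, 7) = 1
Since 1 divides 4, solutions exist.

Step 2: Apply extended Euclidean algorithm to find gcd.
We find integers such that 3*x0 + 7*y0 = 1

Step 3: Scale the particular solution.
Multiply by 4/1 = 4:
r = -8, w = 4

Step 4: Verify.
3*(-8) + 7*(4) = 4 = 4 ✓

r = -8, w = 4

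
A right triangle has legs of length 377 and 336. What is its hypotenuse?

c² = a² + b² = 377² + 336² = 142129 + 112896 = 255025
c = 505

505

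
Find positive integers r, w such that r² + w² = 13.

Search for r with 13 - r² a perfect square.
r = 2: 13 - 2² = 13 - 4 = 9 = 3² ✓
So r = 2, w = 3.

r = 2, w = 3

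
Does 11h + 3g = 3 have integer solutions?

Step 1: Compute gcd(11, 3).
gcd(11, 3) = 1

Step 2: Check divisibility.
Does 1 divide 3? 3 = 1 x 3, so yes.

By the theorem on linear Diophantine equations, 11h + 3g = 3 has integer solutions if and only if gcd(11, 3) divides 3. Since 1 | 3, solutions exist.

Yes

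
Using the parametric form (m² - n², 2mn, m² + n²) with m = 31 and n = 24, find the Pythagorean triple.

a = m² - n² = 961 - 576 = 385
b = 2mn = 2·31·24 = 1488
c = m² + n² = 961 + 576 = 1537
Verify: 385² + 1488² = 148225 + 2214144 = 2362369 = 1537² ✓

(385, 1488, 1537)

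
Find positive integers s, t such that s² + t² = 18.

Search for s with 18 - s² a perfect square.
s = 3: 18 - 3² = 18 - 9 = 9 = 3² ✓
So s = 3, t = 3.

s = 3, t = 3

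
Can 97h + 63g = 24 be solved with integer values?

Step 1: Compute gcd(97, 63).
gcd(97, 63) = 1

Step 2: Check divisibility.
Does 1 divide 24? 24 = 1 x 24, so yes.

By the theorem on linear Diophantine equations, 97h + 63g = 24 has integer solutions if and only if gcd(97, 63) divides 24. Since 1 | 24, solutions exist.

Yes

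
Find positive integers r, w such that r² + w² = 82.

Search for r with 82 - r² a perfect square.
r = 1: 82 - 1² = 82 - 1 = 81 = 9² ✓
So r = 1, w = 9.

r = 1, w = 9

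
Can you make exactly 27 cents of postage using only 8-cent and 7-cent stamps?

We need non-negative x, y with 8x + 7y = 27.
gcd(8, 7) = 1 divides 27, so integer solutions exist, but checking x = 0..3 shows none with y ≥ 0.
So 27 cannot be made with non-negative stamp counts.

No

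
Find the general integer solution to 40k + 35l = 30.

Step 1: Compute gcd(40, 35) = 5.
Since 5 divides 30, solutions exist.

Step 2: Find a particular solution using extended Euclidean algorithm.
We get k₀ = 6, l₀ = -6.
Check: 40*6 + 35*-6 = 30 = 30 ✓

Step 3: Write the general solution.
k = 6 + (35/5)t = 6 + 7t
l = -6 - (40/5)t = -6 - 8t
for any integer t.

k = 6 + 7t, l = -6 - 8t for integer t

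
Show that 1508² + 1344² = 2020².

Compute a² + b²:
1508² + 1344² = 2274064 + 1806336 = 4080400
Compute c²:
2020² = 4080400
Since 4080400 = 4080400, it is a Pythagorean triple.

Yes, it is a Pythagorean triple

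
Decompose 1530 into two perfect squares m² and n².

We need to find integers m, n > 0 such that m² + n² = 1530.
Trying m = 3: n² = 1530 - 3² = 1530 - 9 = 1521
n = 39
Check: 3² + 39² = 9 + 1521 = 1530 ✓

1530 = 3² + 39²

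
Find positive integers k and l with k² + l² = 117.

We need to find integers k, l > 0 such that k² + l² = 117.
Trying k = 6: l² = 117 - 6² = 117 - 36 = 81
l = 9
Check: 6² + 9² = 36 + 81 = 117 ✓

117 = 6² + 9²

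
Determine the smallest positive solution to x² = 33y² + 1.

We seek the smallest positive integers (x, y) with x² - 33y² = 1, i.e., x² = 33y² + 1.
Try successive y values:
y = 1: x² = 33·1² + 1 = 34, not a perfect square
y = 2: x² = 33·2² + 1 = 133, not a perfect square
y = 3: x² = 33·3² + 1 = 298, not a perfect square
... continuing the search (or via continued fractions) ...
y = 4: x² = 33·4² + 1 = 529, x = 23 ✓

Verify: 23² - 33·4² = 529 - 528 = 1 ✓

x = 23, y = 4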